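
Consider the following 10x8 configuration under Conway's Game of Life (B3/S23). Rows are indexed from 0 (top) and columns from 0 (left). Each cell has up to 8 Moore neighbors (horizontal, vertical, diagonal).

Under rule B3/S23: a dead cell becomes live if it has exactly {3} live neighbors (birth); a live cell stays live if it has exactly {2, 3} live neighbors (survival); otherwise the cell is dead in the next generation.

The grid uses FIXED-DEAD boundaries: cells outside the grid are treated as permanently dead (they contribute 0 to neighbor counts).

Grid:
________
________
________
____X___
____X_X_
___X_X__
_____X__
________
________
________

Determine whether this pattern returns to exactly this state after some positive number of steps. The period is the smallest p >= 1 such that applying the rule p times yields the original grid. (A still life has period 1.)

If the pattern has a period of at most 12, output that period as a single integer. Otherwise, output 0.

Simulating and comparing each generation to the original:
Gen 0 (original, given above): 6 live cells
Gen 1: 6 live cells, differs from original
Gen 2: 6 live cells, MATCHES original -> period = 2

Answer: 2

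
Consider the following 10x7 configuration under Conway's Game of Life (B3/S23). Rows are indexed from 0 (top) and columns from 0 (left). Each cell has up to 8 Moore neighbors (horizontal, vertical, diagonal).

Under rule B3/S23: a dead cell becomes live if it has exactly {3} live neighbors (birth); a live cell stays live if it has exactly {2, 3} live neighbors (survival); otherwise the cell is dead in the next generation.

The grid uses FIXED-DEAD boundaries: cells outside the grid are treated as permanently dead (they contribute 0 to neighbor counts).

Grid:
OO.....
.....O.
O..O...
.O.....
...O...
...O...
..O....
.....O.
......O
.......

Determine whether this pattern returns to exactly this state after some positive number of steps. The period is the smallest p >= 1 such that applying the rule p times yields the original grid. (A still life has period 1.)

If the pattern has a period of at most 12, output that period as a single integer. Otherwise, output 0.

Simulating and comparing each generation to the original:
Gen 0 (original, given above): 11 live cells
Gen 1: 6 live cells, differs from original
Gen 2: 5 live cells, differs from original
Gen 3: 8 live cells, differs from original
Gen 4: 6 live cells, differs from original
Gen 5: 5 live cells, differs from original
Gen 6: 7 live cells, differs from original
Gen 7: 7 live cells, differs from original
Gen 8: 7 live cells, differs from original
Gen 9: 7 live cells, differs from original
Gen 10: 7 live cells, differs from original
Gen 11: 7 live cells, differs from original
Gen 12: 7 live cells, differs from original
No period found within 12 steps.

Answer: 0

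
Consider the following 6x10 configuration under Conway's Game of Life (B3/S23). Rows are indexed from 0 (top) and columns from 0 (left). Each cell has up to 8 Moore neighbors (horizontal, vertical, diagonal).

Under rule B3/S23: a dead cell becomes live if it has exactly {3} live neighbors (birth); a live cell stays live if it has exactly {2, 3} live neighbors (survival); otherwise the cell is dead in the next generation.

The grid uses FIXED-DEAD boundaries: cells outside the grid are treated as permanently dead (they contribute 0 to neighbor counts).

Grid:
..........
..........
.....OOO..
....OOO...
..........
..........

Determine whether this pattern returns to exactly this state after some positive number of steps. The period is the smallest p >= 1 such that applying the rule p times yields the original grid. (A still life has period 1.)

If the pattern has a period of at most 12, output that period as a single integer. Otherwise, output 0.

Answer: 2

Derivation:
Simulating and comparing each generation to the original:
Gen 0 (original, given above): 6 live cells
Gen 1: 6 live cells, differs from original
Gen 2: 6 live cells, MATCHES original -> period = 2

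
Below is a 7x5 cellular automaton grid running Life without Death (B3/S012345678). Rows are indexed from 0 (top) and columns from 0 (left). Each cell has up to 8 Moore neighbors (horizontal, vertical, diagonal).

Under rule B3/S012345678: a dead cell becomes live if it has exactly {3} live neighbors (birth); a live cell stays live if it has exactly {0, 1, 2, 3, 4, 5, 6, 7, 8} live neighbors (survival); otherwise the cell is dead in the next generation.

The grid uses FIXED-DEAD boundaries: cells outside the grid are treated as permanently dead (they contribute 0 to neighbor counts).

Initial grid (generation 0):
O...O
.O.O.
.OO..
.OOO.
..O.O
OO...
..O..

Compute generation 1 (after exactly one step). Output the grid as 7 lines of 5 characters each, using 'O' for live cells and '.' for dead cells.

Answer: O...O
OO.O.
OOO..
.OOO.
O.O.O
OOOO.
.OO..

Derivation:
Simulating step by step:
Generation 0 (given above): 14 live cells
Generation 1: 20 live cells
(generation 1 grid is the final answer)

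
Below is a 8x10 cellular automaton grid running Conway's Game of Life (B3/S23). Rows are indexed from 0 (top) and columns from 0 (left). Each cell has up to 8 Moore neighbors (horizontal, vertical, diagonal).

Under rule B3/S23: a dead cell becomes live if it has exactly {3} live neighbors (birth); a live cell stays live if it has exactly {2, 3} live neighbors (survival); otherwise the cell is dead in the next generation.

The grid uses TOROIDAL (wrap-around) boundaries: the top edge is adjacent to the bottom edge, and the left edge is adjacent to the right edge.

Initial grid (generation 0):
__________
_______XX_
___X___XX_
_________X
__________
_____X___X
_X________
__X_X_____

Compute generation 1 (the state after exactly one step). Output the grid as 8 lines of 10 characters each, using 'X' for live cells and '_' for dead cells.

Answer: __________
_______XX_
_______X_X
________X_
__________
__________
__________
__________

Derivation:
Simulating step by step:
Generation 0 (given above): 11 live cells
Generation 1: 5 live cells
(generation 1 grid is the final answer)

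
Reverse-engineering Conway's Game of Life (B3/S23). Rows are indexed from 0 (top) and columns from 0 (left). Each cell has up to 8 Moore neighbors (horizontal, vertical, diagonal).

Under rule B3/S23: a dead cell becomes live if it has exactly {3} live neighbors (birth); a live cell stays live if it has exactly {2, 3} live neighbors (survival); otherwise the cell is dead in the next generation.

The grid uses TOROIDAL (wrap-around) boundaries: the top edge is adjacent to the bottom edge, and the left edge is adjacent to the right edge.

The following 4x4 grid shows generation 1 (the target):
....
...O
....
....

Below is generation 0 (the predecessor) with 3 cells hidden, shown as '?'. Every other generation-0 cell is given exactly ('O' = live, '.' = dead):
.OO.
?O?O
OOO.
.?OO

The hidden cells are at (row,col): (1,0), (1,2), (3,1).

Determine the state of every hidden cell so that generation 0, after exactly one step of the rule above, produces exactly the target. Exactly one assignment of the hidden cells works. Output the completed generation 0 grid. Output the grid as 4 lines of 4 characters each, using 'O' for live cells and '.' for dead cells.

Hidden generation-0 cells (in order): (1,0), (1,2), (3,1).
A hidden cell only influences target cells in its own 3x3 neighborhood. Try each of the 2^3 = 8 assignments, step the completed generation 0 forward once under B3/S23, and compare with the target:
  (1,0)=. (1,2)=. (3,1)=. -> step gives (0,1)='O' but target has '.' -> reject
  (1,0)=. (1,2)=. (3,1)=O -> step reproduces the target at every cell -> ACCEPT
  (1,0)=. (1,2)=O (3,1)=. -> step gives (1,3)='.' but target has 'O' -> reject
  (1,0)=. (1,2)=O (3,1)=O -> step gives (1,3)='.' but target has 'O' -> reject
  (1,0)=O (1,2)=. (3,1)=. -> step gives (1,3)='.' but target has 'O' -> reject
  (1,0)=O (1,2)=. (3,1)=O -> step gives (1,3)='.' but target has 'O' -> reject
  (1,0)=O (1,2)=O (3,1)=. -> step gives (1,3)='.' but target has 'O' -> reject
  (1,0)=O (1,2)=O (3,1)=O -> step gives (1,3)='.' but target has 'O' -> reject
Unique solution: (1,0)=dead, (1,2)=dead, (3,1)=live.
Check: live-neighbor counts of every cell in the completed generation 0:
5464
5563
5565
5664
Applying B3/S23 to generation 0 with these counts gives:
....
...O
....
....
which matches the target exactly.

Answer: .OO.
.O.O
OOO.
.OOO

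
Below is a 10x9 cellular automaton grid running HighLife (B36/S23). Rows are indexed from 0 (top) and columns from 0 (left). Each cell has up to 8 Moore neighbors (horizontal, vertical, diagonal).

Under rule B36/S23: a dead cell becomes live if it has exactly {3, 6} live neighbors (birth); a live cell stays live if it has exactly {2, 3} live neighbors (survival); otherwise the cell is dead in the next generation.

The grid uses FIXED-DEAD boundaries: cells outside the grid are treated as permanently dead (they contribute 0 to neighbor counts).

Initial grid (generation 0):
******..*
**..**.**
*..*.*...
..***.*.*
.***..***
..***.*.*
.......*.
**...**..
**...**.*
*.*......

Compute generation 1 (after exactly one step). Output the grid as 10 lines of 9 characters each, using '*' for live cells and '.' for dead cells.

Answer: *.**.****
.......**
*...*...*
......*.*
.*....*.*
.*..*****
.****..*.
**...*...
..*..***.
*........

Derivation:
Simulating step by step:
Generation 0 (given above): 44 live cells
Generation 1: 36 live cells
(generation 1 grid is the final answer)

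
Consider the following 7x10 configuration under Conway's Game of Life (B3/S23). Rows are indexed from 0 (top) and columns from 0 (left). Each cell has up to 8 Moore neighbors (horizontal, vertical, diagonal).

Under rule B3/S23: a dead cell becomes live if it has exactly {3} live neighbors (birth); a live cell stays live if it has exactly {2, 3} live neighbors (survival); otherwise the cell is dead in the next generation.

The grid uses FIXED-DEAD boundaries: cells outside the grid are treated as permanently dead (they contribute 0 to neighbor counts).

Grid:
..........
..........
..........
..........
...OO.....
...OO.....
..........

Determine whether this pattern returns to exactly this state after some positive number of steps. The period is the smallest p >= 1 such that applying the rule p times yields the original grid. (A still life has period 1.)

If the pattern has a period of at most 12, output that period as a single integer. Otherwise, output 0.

Simulating and comparing each generation to the original:
Gen 0 (original, given above): 4 live cells
Gen 1: 4 live cells, MATCHES original -> period = 1

Answer: 1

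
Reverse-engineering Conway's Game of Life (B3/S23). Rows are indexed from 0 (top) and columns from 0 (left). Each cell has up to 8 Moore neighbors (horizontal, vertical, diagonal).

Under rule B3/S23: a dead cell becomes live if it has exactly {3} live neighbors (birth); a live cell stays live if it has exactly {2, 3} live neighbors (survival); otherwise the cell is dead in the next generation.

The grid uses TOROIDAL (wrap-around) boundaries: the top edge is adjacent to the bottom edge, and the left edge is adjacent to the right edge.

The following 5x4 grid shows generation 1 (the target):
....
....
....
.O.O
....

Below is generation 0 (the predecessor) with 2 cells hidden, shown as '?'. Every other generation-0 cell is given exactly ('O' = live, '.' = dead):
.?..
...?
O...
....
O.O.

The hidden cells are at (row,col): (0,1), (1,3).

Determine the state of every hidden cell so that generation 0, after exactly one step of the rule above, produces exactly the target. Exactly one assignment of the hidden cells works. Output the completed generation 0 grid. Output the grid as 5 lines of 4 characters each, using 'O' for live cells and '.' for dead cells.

Answer: ....
....
O...
....
O.O.

Derivation:
Hidden generation-0 cells (in order): (0,1), (1,3).
A hidden cell only influences target cells in its own 3x3 neighborhood. Try each of the 2^2 = 4 assignments, step the completed generation 0 forward once under B3/S23, and compare with the target:
  (0,1)=. (1,3)=. -> step reproduces the target at every cell -> ACCEPT
  (0,1)=. (1,3)=O -> step gives (0,3)='O' but target has '.' -> reject
  (0,1)=O (1,3)=. -> step gives (0,1)='O' but target has '.' -> reject
  (0,1)=O (1,3)=O -> step gives (0,0)='O' but target has '.' -> reject
Unique solution: (0,1)=dead, (1,3)=dead.
Check: live-neighbor counts of every cell in the completed generation 0:
1212
1101
0101
2313
0202
Applying B3/S23 to generation 0 with these counts gives:
....
....
....
.O.O
....
which matches the target exactly.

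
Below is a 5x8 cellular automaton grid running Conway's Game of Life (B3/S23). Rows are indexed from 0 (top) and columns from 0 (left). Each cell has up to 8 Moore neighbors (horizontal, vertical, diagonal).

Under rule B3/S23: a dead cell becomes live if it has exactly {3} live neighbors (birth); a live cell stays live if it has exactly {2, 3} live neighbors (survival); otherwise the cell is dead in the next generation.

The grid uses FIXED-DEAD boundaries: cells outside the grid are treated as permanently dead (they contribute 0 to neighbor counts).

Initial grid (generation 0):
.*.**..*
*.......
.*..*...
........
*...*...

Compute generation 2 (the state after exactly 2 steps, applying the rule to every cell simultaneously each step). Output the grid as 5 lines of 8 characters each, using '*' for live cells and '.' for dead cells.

Answer: .***....
.***....
.***....
........
........

Derivation:
Simulating step by step:
Generation 0 (given above): 9 live cells
Generation 1: 5 live cells
........
*****...
........
........
........
Generation 2: 9 live cells
(generation 2 grid is the final answer)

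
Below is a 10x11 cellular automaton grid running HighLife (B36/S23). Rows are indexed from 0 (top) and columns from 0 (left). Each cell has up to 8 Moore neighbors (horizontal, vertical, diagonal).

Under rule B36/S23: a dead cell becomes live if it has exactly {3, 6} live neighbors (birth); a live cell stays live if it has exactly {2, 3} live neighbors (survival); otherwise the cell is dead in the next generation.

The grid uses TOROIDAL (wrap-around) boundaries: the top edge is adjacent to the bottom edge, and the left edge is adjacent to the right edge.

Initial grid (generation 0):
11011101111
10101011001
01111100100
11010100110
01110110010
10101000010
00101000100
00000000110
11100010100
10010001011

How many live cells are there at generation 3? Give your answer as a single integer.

Answer: 35

Derivation:
Simulating step by step:
Generation 0 (given above): 52 live cells
Generation 1: 31 live cells
00000100000
01000100000
00000000100
10000001111
00000110010
00011000111
01000000101
00110000110
11100000000
01010100100
Generation 2: 37 live cells
00100110000
00000000000
10000001101
00000011001
10001110101
10001101101
10001001001
00010000111
10001000110
11001000000
Generation 3: 35 live cells
01000100000
00000011000
10000011111
00000000000
00001001100
01010000100
00011111010
00011001000
11011000100
11011000001
Population at generation 3: 35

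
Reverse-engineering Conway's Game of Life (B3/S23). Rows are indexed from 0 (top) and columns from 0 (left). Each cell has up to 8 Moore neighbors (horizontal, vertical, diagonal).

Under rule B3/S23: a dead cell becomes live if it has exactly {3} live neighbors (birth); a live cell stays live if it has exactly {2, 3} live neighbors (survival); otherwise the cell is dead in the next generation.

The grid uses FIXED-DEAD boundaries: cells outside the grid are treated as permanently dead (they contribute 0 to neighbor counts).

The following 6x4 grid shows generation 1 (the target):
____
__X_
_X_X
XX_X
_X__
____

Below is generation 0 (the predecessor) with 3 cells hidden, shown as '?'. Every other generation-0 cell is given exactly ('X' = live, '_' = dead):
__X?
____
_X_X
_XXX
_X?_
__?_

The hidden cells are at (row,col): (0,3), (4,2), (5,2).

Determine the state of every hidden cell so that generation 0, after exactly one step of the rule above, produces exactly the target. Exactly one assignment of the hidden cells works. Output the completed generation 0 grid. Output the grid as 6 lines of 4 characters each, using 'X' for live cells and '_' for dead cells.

Hidden generation-0 cells (in order): (0,3), (4,2), (5,2).
A hidden cell only influences target cells in its own 3x3 neighborhood. Try each of the 2^3 = 8 assignments, step the completed generation 0 forward once under B3/S23, and compare with the target:
  (0,3)=_ (4,2)=_ (5,2)=_ -> step reproduces the target at every cell -> ACCEPT
  (0,3)=_ (4,2)=_ (5,2)=X -> step gives (4,3)='X' but target has '_' -> reject
  (0,3)=_ (4,2)=X (5,2)=_ -> step gives (3,1)='_' but target has 'X' -> reject
  (0,3)=_ (4,2)=X (5,2)=X -> step gives (3,1)='_' but target has 'X' -> reject
  (0,3)=X (4,2)=_ (5,2)=_ -> step gives (1,2)='_' but target has 'X' -> reject
  (0,3)=X (4,2)=_ (5,2)=X -> step gives (1,2)='_' but target has 'X' -> reject
  (0,3)=X (4,2)=X (5,2)=_ -> step gives (1,2)='_' but target has 'X' -> reject
  (0,3)=X (4,2)=X (5,2)=X -> step gives (1,2)='_' but target has 'X' -> reject
Unique solution: (0,3)=dead, (4,2)=dead, (5,2)=dead.
Check: live-neighbor counts of every cell in the completed generation 0:
0101
1232
2252
3352
2242
1110
Applying B3/S23 to generation 0 with these counts gives:
____
__X_
_X_X
XX_X
_X__
____
which matches the target exactly.

Answer: __X_
____
_X_X
_XXX
_X__
____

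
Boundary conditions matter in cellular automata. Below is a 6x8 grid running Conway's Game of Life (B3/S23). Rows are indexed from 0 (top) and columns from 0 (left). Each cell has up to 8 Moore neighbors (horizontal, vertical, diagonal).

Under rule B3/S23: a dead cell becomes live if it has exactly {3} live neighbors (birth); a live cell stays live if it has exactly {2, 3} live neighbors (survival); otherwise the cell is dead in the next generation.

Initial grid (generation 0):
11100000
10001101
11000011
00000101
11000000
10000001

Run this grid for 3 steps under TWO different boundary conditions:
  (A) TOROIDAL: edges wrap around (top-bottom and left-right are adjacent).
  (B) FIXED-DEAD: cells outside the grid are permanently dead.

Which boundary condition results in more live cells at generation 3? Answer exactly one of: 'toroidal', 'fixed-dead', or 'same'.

Answer: fixed-dead

Derivation:
Under TOROIDAL boundary, generation 3:
00000111
00000000
00000000
00000000
00000000
00000011
Population = 5

Under FIXED-DEAD boundary, generation 3:
00000000
01100000
00000001
11000011
11000000
11000000
Population = 11

Comparison: toroidal=5, fixed-dead=11 -> fixed-dead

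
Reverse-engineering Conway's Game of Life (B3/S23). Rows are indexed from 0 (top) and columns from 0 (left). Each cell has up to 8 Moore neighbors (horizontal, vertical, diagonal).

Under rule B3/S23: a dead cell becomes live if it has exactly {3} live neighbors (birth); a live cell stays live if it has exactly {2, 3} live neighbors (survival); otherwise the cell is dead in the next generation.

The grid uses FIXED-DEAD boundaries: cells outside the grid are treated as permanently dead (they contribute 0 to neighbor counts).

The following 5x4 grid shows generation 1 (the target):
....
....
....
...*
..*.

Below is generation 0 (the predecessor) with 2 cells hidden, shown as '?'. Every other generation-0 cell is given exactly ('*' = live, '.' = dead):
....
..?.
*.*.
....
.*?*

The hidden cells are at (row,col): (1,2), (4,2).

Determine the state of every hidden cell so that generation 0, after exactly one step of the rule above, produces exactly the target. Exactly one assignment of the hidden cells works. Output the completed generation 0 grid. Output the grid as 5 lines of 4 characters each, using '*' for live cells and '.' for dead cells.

Hidden generation-0 cells (in order): (1,2), (4,2).
A hidden cell only influences target cells in its own 3x3 neighborhood. Try each of the 2^2 = 4 assignments, step the completed generation 0 forward once under B3/S23, and compare with the target:
  (1,2)=. (4,2)=. -> step gives (3,1)='*' but target has '.' -> reject
  (1,2)=. (4,2)=* -> step reproduces the target at every cell -> ACCEPT
  (1,2)=* (4,2)=. -> step gives (1,1)='*' but target has '.' -> reject
  (1,2)=* (4,2)=* -> step gives (1,1)='*' but target has '.' -> reject
Unique solution: (1,2)=dead, (4,2)=live.
Check: live-neighbor counts of every cell in the completed generation 0:
0000
1211
0201
2443
1121
Applying B3/S23 to generation 0 with these counts gives:
....
....
....
...*
..*.
which matches the target exactly.

Answer: ....
....
*.*.
....
.***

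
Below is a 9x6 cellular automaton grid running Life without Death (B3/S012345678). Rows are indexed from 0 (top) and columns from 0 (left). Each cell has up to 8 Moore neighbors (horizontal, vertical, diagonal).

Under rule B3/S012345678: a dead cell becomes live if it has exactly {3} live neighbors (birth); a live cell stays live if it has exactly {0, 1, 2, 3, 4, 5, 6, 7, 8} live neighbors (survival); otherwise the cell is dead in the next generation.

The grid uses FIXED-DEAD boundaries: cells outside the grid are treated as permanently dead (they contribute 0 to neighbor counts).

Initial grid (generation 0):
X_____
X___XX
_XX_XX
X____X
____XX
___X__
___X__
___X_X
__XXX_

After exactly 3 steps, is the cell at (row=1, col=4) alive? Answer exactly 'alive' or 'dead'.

Simulating step by step:
Generation 0 (given above): 19 live cells
Generation 1: 25 live cells
X_____
X__XXX
XXXXXX
XX_X_X
____XX
___X__
__XX__
___X_X
__XXX_
Generation 2: 29 live cells
X___X_
X__XXX
XXXXXX
XX_X_X
__XXXX
__XX__
__XX__
___X_X
__XXX_
Generation 3: 32 live cells
X__XXX
X__XXX
XXXXXX
XX_X_X
__XXXX
_XXX__
__XX__
___X_X
__XXX_

Cell (1,4) at generation 3: 1 -> alive

Answer: alive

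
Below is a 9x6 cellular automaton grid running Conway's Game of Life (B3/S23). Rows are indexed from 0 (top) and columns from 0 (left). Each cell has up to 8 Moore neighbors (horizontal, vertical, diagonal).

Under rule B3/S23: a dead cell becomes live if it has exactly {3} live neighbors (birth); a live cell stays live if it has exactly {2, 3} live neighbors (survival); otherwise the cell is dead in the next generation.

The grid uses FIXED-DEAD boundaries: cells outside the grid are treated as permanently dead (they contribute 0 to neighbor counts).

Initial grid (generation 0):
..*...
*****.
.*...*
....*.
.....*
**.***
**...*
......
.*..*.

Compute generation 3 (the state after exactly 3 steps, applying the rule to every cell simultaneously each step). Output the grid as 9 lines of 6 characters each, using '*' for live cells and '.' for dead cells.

Simulating step by step:
Generation 0 (given above): 20 live cells
Generation 1: 21 live cells
..*...
*..**.
**...*
....**
...*.*
***..*
***..*
**....
......
Generation 2: 19 live cells
...*..
*.***.
**.*.*
.....*
.***.*
*..*.*
......
*.*...
......
Generation 3: 18 live cells
(generation 3 grid is the final answer)

Answer: ..***.
*.....
**.*.*
*..*.*
.***.*
.*.*..
.*....
......
......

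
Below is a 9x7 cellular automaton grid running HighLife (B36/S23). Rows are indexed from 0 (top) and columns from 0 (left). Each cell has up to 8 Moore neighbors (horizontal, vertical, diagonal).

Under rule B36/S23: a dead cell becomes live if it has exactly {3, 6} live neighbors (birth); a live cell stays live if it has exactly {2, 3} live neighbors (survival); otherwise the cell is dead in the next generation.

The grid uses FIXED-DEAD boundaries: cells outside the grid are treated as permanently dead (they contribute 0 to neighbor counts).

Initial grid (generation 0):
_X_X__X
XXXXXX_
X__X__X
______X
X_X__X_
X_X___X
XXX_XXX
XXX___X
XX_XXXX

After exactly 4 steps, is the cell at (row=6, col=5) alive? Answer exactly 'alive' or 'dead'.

Simulating step by step:
Generation 0 (given above): 35 live cells
Generation 1: 25 live cells
XX_X_X_
X____XX
X__X__X
_X___XX
_____XX
X_X_X_X
______X
_______
X__XXXX
Generation 2: 21 live cells
XX__XXX
X_X__XX
XX__X__
____X__
_X__X__
______X
_____X_
____X_X
____XX_
Generation 3: 25 live cells
XX__X_X
_XXX__X
XX_XX__
XX_XXX_
_____X_
_____X_
_____XX
____X_X
____XX_
Generation 4: 19 live cells
XX_X_X_
_______
_______
XX_X_X_
_____XX
____XX_
____X_X
____XXX
____XX_

Cell (6,5) at generation 4: 0 -> dead

Answer: dead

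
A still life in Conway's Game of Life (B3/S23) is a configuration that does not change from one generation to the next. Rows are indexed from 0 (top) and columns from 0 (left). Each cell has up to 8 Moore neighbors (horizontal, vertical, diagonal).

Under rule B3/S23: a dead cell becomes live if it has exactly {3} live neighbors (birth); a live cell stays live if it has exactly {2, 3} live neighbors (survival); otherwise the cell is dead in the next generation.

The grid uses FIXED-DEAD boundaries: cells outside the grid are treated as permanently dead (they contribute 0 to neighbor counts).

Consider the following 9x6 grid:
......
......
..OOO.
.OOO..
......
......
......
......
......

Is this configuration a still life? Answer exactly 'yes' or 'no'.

Answer: no

Derivation:
Compute generation 1 and compare to generation 0 (given above):
Generation 1:
......
...O..
.O..O.
.O..O.
..O...
......
......
......
......
Cell (1,3) differs: gen0=0 vs gen1=1 -> NOT a still life.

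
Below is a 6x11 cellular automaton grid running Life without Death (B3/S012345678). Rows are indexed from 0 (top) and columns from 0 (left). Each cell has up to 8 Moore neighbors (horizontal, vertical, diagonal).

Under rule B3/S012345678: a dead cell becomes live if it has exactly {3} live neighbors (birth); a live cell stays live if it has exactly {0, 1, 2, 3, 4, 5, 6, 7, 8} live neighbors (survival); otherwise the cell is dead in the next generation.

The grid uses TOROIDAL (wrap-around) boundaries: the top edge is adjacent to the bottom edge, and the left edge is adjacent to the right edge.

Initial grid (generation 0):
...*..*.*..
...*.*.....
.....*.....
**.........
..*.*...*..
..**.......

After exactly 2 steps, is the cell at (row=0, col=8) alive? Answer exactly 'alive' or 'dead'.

Answer: alive

Derivation:
Simulating step by step:
Generation 0 (given above): 13 live cells
Generation 1: 17 live cells
...*..*.*..
...*.**....
....**.....
**.........
..*.*...*..
..***..*...
Generation 2: 24 live cells
...*..*.*..
...*.***...
....***....
**.***.....
..*.*...*..
..****.**..

Cell (0,8) at generation 2: 1 -> alive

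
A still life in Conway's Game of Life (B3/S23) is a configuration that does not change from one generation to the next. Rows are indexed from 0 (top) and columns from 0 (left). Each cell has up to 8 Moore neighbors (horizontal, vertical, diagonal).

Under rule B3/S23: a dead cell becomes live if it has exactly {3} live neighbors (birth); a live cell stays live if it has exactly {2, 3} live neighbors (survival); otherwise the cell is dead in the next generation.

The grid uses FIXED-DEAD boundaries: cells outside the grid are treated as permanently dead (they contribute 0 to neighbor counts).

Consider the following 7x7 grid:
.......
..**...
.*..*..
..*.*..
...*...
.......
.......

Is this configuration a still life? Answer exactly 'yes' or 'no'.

Compute generation 1 and compare to generation 0 (given above):
Generation 1:
.......
..**...
.*..*..
..*.*..
...*...
.......
.......
The grids are IDENTICAL -> still life.

Answer: yes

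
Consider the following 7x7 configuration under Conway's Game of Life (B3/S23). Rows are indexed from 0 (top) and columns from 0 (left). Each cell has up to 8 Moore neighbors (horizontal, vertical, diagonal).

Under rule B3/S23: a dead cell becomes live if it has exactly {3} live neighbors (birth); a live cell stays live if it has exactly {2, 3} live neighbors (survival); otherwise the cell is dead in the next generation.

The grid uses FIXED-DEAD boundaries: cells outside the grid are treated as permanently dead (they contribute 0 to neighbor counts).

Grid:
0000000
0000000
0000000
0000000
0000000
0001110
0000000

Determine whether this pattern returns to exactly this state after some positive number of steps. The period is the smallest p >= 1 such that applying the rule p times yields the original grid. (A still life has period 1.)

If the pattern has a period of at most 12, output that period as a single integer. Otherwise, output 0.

Answer: 2

Derivation:
Simulating and comparing each generation to the original:
Gen 0 (original, given above): 3 live cells
Gen 1: 3 live cells, differs from original
Gen 2: 3 live cells, MATCHES original -> period = 2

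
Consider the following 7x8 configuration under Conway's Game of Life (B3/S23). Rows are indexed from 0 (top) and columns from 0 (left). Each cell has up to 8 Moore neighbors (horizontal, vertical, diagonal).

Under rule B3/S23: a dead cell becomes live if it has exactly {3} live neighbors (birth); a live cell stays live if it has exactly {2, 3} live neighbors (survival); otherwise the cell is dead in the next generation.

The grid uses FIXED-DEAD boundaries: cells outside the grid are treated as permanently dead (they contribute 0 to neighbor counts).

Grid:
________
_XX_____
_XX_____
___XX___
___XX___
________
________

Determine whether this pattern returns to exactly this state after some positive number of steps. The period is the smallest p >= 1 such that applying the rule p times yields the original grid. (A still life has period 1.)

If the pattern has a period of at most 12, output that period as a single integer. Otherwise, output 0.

Simulating and comparing each generation to the original:
Gen 0 (original, given above): 8 live cells
Gen 1: 6 live cells, differs from original
Gen 2: 8 live cells, MATCHES original -> period = 2

Answer: 2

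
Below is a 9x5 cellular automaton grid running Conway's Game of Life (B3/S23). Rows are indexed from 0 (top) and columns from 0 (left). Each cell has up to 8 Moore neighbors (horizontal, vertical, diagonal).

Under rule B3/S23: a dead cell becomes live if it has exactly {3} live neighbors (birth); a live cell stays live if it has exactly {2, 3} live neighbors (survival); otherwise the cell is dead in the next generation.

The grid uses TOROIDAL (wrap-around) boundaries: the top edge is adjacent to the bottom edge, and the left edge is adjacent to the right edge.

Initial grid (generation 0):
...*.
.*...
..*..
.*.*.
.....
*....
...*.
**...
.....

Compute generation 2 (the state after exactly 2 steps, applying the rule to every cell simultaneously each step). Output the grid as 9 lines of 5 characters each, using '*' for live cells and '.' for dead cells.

Simulating step by step:
Generation 0 (given above): 9 live cells
Generation 1: 7 live cells
.....
..*..
.**..
..*..
.....
.....
**..*
.....
.....
Generation 2: 10 live cells
(generation 2 grid is the final answer)

Answer: .....
.**..
.***.
.**..
.....
*....
*....
*....
.....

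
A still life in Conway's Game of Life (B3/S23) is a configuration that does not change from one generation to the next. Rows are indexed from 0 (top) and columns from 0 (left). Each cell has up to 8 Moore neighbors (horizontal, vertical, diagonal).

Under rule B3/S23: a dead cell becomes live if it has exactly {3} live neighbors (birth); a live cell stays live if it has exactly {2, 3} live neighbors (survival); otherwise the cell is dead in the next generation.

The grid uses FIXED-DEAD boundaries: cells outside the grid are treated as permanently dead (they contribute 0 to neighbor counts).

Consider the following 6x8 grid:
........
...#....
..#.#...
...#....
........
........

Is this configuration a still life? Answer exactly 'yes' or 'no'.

Compute generation 1 and compare to generation 0 (given above):
Generation 1:
........
...#....
..#.#...
...#....
........
........
The grids are IDENTICAL -> still life.

Answer: yes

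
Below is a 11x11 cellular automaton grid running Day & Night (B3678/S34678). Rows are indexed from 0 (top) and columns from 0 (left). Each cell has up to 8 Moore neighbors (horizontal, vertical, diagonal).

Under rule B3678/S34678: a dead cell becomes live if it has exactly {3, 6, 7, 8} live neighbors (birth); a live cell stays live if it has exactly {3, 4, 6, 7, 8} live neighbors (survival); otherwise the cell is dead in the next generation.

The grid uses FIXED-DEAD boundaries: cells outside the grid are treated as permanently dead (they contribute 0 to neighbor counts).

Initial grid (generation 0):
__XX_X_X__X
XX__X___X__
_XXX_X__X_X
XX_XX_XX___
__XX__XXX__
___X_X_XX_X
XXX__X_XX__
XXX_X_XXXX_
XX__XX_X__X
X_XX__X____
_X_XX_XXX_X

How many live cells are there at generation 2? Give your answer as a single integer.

Simulating step by step:
Generation 0 (given above): 62 live cells
Generation 1: 51 live cells
_X__X______
_XX_XXXX___
___X_XX__X_
_XX_X_X__X_
_XXX___XXX_
___X__XX___
X_X__XXXX__
_XX_X____X_
XX__XX_X_X_
X_XX__X_XX_
___X_X_X___
Generation 2: 48 live cells
__XX__X____
__X_X_X____
___X_X__X__
_X__X_X__XX
_X_XXX_XX__
___XXX_XXX_
__X_XXXXX__
__X_X______
X___XXX__XX
__XX__X_X__
__X_X_X_X__
Population at generation 2: 48

Answer: 48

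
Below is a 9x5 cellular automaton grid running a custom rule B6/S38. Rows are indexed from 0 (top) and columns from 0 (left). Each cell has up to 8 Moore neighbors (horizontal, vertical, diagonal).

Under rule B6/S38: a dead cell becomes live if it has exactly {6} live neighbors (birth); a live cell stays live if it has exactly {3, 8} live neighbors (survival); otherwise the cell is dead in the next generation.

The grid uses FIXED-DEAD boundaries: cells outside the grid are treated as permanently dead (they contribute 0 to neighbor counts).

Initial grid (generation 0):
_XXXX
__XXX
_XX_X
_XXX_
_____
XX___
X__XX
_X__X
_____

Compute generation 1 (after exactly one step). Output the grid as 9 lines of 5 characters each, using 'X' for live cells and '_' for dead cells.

Simulating step by step:
Generation 0 (given above): 20 live cells
Generation 1: 5 live cells
(generation 1 grid is the final answer)

Answer: ____X
_____
____X
_X_X_
_____
_____
X____
_____
_____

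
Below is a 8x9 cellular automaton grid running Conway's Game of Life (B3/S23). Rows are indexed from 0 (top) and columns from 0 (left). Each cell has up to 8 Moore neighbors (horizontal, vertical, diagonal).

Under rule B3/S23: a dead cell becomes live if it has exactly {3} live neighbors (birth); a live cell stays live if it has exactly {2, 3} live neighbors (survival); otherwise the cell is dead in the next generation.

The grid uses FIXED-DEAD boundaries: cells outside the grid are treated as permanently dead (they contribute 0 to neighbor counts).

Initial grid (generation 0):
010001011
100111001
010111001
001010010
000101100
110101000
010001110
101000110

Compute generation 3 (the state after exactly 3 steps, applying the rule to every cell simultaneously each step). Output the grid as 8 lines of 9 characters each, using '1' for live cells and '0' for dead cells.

Simulating step by step:
Generation 0 (given above): 32 live cells
Generation 1: 27 live cells
000001111
110100001
010000111
001000010
010101100
110000010
000011010
010001010
Generation 2: 31 live cells
000000111
111001000
110000101
011001001
110000110
111000010
110011011
000011000
Generation 3: 28 live cells
(generation 3 grid is the final answer)

Answer: 010000110
101001001
000001110
001001001
000000111
001001000
101111011
000011100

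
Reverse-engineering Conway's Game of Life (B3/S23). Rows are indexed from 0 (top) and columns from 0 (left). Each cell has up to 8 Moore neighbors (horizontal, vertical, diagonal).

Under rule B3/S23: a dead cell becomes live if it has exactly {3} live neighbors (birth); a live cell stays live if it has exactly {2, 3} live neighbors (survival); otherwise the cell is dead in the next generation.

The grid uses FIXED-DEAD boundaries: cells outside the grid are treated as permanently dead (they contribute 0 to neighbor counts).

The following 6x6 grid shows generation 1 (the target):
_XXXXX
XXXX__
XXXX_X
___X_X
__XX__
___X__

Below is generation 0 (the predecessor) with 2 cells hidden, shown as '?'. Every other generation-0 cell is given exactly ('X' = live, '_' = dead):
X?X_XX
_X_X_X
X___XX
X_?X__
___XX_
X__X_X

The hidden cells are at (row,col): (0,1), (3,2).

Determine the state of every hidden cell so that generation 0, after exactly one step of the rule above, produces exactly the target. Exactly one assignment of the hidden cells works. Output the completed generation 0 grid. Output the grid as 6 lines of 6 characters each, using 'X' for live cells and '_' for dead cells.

Hidden generation-0 cells (in order): (0,1), (3,2).
A hidden cell only influences target cells in its own 3x3 neighborhood. Try each of the 2^2 = 4 assignments, step the completed generation 0 forward once under B3/S23, and compare with the target:
  (0,1)=_ (3,2)=_ -> step reproduces the target at every cell -> ACCEPT
  (0,1)=_ (3,2)=X -> step gives (2,1)='_' but target has 'X' -> reject
  (0,1)=X (3,2)=_ -> step gives (0,0)='X' but target has '_' -> reject
  (0,1)=X (3,2)=X -> step gives (0,0)='X' but target has '_' -> reject
Unique solution: (0,1)=dead, (3,2)=dead.
Check: live-neighbor counts of every cell in the completed generation 0:
132332
333364
233342
122353
223342
012241
Applying B3/S23 to generation 0 with these counts gives:
_XXXXX
XXXX__
XXXX_X
___X_X
__XX__
___X__
which matches the target exactly.

Answer: X_X_XX
_X_X_X
X___XX
X__X__
___XX_
X__X_X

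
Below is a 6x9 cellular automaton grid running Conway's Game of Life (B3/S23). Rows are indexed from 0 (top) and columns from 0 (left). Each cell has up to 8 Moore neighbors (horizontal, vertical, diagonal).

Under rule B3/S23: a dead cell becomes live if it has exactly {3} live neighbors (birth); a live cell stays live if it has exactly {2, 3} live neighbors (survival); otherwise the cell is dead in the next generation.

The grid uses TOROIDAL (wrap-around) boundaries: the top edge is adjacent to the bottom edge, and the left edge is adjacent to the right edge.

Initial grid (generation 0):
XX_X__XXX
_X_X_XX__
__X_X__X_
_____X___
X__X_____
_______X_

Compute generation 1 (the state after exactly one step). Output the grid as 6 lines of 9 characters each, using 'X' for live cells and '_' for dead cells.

Simulating step by step:
Generation 0 (given above): 17 live cells
Generation 1: 17 live cells
(generation 1 grid is the final answer)

Answer: XX__XX__X
_X_X_X___
__XXX____
___XX____
_________
_XX___XX_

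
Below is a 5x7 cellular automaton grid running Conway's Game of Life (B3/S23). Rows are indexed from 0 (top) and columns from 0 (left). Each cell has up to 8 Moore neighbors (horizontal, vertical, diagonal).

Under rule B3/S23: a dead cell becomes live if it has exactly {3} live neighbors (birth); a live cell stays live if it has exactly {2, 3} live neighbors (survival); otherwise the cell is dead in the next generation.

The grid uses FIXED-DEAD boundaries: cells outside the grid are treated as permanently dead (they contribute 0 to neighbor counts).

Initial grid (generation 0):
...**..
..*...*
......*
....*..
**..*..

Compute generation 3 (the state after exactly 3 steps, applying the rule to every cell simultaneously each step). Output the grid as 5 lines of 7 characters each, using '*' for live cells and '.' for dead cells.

Simulating step by step:
Generation 0 (given above): 9 live cells
Generation 1: 5 live cells
...*...
...*.*.
.....*.
.....*.
.......
Generation 2: 3 live cells
....*..
.......
.....**
.......
.......
Generation 3: 1 live cells
(generation 3 grid is the final answer)

Answer: .......
.....*.
.......
.......
.......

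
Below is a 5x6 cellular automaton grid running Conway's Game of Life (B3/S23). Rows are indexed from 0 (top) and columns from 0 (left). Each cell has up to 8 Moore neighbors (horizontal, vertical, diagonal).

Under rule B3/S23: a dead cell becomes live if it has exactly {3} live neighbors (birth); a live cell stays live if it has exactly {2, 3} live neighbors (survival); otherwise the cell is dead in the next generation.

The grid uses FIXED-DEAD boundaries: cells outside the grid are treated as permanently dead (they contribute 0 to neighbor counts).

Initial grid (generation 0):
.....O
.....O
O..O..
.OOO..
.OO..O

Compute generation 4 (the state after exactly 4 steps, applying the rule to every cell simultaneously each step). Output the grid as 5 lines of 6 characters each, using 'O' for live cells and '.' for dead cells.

Simulating step by step:
Generation 0 (given above): 10 live cells
Generation 1: 9 live cells
......
....O.
.O.OO.
O..OO.
.O.O..
Generation 2: 9 live cells
......
...OO.
..O..O
OO....
..OOO.
Generation 3: 11 live cells
......
...OO.
.OOOO.
.O..O.
.OOO..
Generation 4: 8 live cells
(generation 4 grid is the final answer)

Answer: ......
....O.
.O...O
O...O.
.OOO..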